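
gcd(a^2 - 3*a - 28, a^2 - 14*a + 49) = a - 7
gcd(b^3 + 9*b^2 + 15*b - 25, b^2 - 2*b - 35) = b + 5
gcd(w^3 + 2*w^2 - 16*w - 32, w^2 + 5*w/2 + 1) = w + 2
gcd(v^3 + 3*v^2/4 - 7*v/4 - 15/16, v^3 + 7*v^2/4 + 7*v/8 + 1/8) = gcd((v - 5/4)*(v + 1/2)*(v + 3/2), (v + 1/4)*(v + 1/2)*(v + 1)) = v + 1/2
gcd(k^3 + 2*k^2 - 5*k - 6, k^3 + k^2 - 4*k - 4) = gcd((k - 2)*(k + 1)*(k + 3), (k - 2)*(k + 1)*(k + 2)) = k^2 - k - 2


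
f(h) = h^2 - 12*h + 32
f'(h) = 2*h - 12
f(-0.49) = 38.12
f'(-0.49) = -12.98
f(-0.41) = 37.09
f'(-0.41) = -12.82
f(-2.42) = 66.90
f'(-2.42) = -16.84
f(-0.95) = 44.30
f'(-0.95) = -13.90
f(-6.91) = 162.67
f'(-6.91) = -25.82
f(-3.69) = 89.90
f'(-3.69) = -19.38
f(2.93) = 5.42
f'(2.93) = -6.14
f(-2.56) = 69.27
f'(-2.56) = -17.12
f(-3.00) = 77.00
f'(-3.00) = -18.00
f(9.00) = 5.00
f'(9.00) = 6.00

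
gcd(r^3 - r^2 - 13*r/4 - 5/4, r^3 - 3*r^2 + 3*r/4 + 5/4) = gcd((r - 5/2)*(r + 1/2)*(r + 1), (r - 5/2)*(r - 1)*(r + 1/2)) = r^2 - 2*r - 5/4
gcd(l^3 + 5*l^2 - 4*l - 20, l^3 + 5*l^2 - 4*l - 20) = l^3 + 5*l^2 - 4*l - 20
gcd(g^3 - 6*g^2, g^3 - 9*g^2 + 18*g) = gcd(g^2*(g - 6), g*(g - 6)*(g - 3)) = g^2 - 6*g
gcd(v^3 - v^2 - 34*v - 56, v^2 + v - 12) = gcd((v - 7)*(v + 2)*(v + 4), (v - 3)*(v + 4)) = v + 4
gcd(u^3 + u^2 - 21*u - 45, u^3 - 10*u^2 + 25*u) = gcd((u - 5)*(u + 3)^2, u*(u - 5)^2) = u - 5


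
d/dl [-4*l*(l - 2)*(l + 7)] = -12*l^2 - 40*l + 56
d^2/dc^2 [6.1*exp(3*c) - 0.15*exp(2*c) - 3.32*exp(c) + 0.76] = (54.9*exp(2*c) - 0.6*exp(c) - 3.32)*exp(c)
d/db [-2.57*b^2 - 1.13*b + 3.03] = -5.14*b - 1.13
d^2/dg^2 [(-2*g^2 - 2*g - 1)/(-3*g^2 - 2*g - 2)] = 2*(6*g^3 - 9*g^2 - 18*g - 2)/(27*g^6 + 54*g^5 + 90*g^4 + 80*g^3 + 60*g^2 + 24*g + 8)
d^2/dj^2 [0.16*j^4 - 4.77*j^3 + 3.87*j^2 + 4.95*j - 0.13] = 1.92*j^2 - 28.62*j + 7.74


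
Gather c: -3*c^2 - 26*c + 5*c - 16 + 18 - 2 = -3*c^2 - 21*c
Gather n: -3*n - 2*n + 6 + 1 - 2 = 5 - 5*n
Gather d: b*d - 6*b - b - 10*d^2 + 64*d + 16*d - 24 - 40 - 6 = -7*b - 10*d^2 + d*(b + 80) - 70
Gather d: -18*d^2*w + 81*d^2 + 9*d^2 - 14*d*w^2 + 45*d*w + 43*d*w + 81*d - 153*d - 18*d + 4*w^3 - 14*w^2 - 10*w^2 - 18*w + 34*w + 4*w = d^2*(90 - 18*w) + d*(-14*w^2 + 88*w - 90) + 4*w^3 - 24*w^2 + 20*w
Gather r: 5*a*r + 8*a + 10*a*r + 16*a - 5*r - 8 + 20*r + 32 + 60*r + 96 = 24*a + r*(15*a + 75) + 120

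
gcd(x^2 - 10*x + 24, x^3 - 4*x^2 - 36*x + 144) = x^2 - 10*x + 24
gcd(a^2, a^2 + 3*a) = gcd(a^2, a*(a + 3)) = a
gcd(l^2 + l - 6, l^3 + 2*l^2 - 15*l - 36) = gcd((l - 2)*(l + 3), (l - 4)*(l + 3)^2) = l + 3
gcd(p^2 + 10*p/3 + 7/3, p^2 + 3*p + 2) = p + 1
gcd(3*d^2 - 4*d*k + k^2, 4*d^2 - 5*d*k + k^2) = d - k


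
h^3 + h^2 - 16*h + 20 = (h - 2)^2*(h + 5)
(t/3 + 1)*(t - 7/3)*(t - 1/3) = t^3/3 + t^2/9 - 65*t/27 + 7/9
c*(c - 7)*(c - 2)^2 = c^4 - 11*c^3 + 32*c^2 - 28*c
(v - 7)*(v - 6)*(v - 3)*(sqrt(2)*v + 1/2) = sqrt(2)*v^4 - 16*sqrt(2)*v^3 + v^3/2 - 8*v^2 + 81*sqrt(2)*v^2 - 126*sqrt(2)*v + 81*v/2 - 63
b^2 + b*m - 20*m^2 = (b - 4*m)*(b + 5*m)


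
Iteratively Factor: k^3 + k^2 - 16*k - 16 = (k + 4)*(k^2 - 3*k - 4) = (k - 4)*(k + 4)*(k + 1)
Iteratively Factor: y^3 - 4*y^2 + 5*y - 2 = (y - 2)*(y^2 - 2*y + 1) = (y - 2)*(y - 1)*(y - 1)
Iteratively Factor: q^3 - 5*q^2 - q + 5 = (q - 1)*(q^2 - 4*q - 5) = (q - 5)*(q - 1)*(q + 1)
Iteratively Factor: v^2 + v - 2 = (v + 2)*(v - 1)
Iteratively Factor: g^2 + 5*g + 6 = (g + 2)*(g + 3)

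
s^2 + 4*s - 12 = (s - 2)*(s + 6)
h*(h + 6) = h^2 + 6*h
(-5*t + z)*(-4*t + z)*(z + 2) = 20*t^2*z + 40*t^2 - 9*t*z^2 - 18*t*z + z^3 + 2*z^2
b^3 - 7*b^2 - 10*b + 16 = (b - 8)*(b - 1)*(b + 2)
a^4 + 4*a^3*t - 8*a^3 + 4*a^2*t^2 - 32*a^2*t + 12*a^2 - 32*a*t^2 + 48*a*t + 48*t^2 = (a - 6)*(a - 2)*(a + 2*t)^2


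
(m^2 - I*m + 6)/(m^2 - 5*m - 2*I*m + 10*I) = (m^2 - I*m + 6)/(m^2 - 5*m - 2*I*m + 10*I)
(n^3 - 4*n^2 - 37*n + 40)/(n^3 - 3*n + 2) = (n^2 - 3*n - 40)/(n^2 + n - 2)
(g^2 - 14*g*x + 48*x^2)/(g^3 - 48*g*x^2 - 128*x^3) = (g - 6*x)/(g^2 + 8*g*x + 16*x^2)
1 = 1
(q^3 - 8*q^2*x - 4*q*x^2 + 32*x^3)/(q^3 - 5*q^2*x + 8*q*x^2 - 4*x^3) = (q^2 - 6*q*x - 16*x^2)/(q^2 - 3*q*x + 2*x^2)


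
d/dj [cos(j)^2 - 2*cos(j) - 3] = 2*(1 - cos(j))*sin(j)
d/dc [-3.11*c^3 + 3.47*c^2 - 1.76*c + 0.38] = -9.33*c^2 + 6.94*c - 1.76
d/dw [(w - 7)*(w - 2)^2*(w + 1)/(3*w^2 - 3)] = 2*(w^3 - 7*w^2 + 11*w - 2)/(3*(w^2 - 2*w + 1))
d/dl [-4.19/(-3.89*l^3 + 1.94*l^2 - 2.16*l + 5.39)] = (-48.8973*l^2 + 16.2572*l - 9.0504)/(3.89*l^3 - 1.94*l^2 + 2.16*l - 5.39)^2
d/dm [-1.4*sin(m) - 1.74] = -1.4*cos(m)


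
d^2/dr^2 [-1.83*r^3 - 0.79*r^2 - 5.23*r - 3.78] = -10.98*r - 1.58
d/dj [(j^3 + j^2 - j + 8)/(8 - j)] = j*(-2*j^2 + 23*j + 16)/(j^2 - 16*j + 64)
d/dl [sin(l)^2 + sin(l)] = sin(2*l) + cos(l)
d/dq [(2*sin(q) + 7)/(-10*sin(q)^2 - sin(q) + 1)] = (20*sin(q)^2 + 140*sin(q) + 9)*cos(q)/(10*sin(q)^2 + sin(q) - 1)^2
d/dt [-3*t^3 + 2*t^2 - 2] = t*(4 - 9*t)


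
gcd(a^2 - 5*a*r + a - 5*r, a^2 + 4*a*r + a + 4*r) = a + 1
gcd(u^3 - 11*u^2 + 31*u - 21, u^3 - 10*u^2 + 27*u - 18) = u^2 - 4*u + 3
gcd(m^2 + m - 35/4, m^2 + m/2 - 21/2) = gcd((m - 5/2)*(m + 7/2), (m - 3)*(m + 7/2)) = m + 7/2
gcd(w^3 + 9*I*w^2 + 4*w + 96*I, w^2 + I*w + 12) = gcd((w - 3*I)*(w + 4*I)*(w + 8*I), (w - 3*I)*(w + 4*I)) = w^2 + I*w + 12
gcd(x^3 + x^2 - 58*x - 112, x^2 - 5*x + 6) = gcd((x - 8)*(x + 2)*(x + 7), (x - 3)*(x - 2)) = 1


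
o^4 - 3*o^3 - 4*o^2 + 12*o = o*(o - 3)*(o - 2)*(o + 2)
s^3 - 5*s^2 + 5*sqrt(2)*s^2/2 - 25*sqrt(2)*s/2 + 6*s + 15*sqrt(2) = (s - 3)*(s - 2)*(s + 5*sqrt(2)/2)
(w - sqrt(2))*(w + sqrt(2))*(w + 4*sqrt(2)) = w^3 + 4*sqrt(2)*w^2 - 2*w - 8*sqrt(2)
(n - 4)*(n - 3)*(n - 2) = n^3 - 9*n^2 + 26*n - 24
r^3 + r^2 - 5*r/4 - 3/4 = (r - 1)*(r + 1/2)*(r + 3/2)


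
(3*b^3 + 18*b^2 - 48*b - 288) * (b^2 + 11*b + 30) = 3*b^5 + 51*b^4 + 240*b^3 - 276*b^2 - 4608*b - 8640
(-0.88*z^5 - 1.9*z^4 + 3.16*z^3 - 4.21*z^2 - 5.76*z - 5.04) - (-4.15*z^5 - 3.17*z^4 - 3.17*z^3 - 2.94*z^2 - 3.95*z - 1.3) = 3.27*z^5 + 1.27*z^4 + 6.33*z^3 - 1.27*z^2 - 1.81*z - 3.74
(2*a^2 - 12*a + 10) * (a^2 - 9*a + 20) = 2*a^4 - 30*a^3 + 158*a^2 - 330*a + 200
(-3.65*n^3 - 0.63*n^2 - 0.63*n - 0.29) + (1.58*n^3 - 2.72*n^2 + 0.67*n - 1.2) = -2.07*n^3 - 3.35*n^2 + 0.04*n - 1.49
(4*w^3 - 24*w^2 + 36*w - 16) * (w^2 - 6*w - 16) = 4*w^5 - 48*w^4 + 116*w^3 + 152*w^2 - 480*w + 256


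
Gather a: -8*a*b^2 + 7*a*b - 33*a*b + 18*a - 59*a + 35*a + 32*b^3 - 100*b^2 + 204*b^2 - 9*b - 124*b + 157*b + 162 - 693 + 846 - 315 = a*(-8*b^2 - 26*b - 6) + 32*b^3 + 104*b^2 + 24*b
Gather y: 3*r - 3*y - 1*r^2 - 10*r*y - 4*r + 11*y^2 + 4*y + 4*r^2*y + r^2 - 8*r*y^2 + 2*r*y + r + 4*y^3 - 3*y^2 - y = 4*y^3 + y^2*(8 - 8*r) + y*(4*r^2 - 8*r)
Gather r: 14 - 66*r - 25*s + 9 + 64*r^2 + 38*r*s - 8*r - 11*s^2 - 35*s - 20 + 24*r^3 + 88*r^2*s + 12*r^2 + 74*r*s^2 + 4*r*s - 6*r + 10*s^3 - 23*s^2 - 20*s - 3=24*r^3 + r^2*(88*s + 76) + r*(74*s^2 + 42*s - 80) + 10*s^3 - 34*s^2 - 80*s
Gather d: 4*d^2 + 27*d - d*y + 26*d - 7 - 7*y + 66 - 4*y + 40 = 4*d^2 + d*(53 - y) - 11*y + 99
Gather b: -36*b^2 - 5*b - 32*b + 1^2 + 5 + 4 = -36*b^2 - 37*b + 10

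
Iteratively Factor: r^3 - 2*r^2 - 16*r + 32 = (r - 4)*(r^2 + 2*r - 8) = (r - 4)*(r - 2)*(r + 4)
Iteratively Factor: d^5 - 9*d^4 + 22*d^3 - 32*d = (d + 1)*(d^4 - 10*d^3 + 32*d^2 - 32*d) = (d - 4)*(d + 1)*(d^3 - 6*d^2 + 8*d) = (d - 4)^2*(d + 1)*(d^2 - 2*d) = (d - 4)^2*(d - 2)*(d + 1)*(d)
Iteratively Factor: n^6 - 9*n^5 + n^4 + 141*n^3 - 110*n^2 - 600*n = (n - 5)*(n^5 - 4*n^4 - 19*n^3 + 46*n^2 + 120*n) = (n - 5)*(n + 2)*(n^4 - 6*n^3 - 7*n^2 + 60*n) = n*(n - 5)*(n + 2)*(n^3 - 6*n^2 - 7*n + 60) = n*(n - 5)*(n + 2)*(n + 3)*(n^2 - 9*n + 20) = n*(n - 5)*(n - 4)*(n + 2)*(n + 3)*(n - 5)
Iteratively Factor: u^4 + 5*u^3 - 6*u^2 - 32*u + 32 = (u + 4)*(u^3 + u^2 - 10*u + 8) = (u + 4)^2*(u^2 - 3*u + 2) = (u - 1)*(u + 4)^2*(u - 2)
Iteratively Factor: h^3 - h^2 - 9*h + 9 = (h - 3)*(h^2 + 2*h - 3) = (h - 3)*(h + 3)*(h - 1)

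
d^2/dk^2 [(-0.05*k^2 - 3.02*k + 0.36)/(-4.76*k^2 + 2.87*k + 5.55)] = (138.218024*k^3 - 41.015016*k^2 + 508.202352*k - 118.079418)/(107.850176*k^6 - 195.081936*k^5 - 259.626108*k^4 + 431.278057*k^3 + 302.715315*k^2 - 265.209525*k - 170.953875)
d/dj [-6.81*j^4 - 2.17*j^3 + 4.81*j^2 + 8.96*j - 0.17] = -27.24*j^3 - 6.51*j^2 + 9.62*j + 8.96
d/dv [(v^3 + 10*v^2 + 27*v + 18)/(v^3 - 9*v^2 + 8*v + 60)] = (-19*v^4 - 38*v^3 + 449*v^2 + 1524*v + 1476)/(v^6 - 18*v^5 + 97*v^4 - 24*v^3 - 1016*v^2 + 960*v + 3600)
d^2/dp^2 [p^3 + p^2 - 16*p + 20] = 6*p + 2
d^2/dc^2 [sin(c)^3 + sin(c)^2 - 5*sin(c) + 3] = -9*sin(c)^3 - 4*sin(c)^2 + 11*sin(c) + 2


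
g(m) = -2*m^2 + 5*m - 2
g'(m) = 5 - 4*m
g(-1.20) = -10.88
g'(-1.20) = 9.80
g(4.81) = -24.22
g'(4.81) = -14.24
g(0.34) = -0.53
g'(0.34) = 3.64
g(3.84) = -12.29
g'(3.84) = -10.36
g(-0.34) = -3.93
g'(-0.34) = 6.36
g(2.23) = -0.80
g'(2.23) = -3.92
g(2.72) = -3.20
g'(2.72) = -5.88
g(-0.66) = -6.17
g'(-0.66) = 7.64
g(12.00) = -230.00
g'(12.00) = -43.00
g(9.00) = -119.00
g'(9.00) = -31.00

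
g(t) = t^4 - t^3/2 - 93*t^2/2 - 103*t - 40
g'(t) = 4*t^3 - 3*t^2/2 - 93*t - 103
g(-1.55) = 15.57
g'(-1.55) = 22.65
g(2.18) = -468.12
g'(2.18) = -271.43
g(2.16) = -462.70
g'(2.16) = -270.57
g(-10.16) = 7386.40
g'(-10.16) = -3508.05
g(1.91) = -396.54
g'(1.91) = -258.23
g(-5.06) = 10.93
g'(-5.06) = -189.04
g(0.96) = -181.33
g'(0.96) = -190.12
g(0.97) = -183.23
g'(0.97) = -190.97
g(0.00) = -40.00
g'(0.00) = -103.00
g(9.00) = 1463.00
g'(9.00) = 1854.50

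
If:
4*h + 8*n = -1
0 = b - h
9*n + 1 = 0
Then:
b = -1/36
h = -1/36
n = -1/9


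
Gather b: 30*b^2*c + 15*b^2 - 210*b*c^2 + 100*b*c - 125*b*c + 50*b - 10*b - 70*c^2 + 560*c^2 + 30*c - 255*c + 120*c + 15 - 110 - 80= b^2*(30*c + 15) + b*(-210*c^2 - 25*c + 40) + 490*c^2 - 105*c - 175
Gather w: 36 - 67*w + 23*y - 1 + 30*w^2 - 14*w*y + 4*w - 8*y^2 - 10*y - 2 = 30*w^2 + w*(-14*y - 63) - 8*y^2 + 13*y + 33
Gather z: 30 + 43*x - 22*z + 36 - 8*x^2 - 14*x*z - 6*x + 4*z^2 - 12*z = -8*x^2 + 37*x + 4*z^2 + z*(-14*x - 34) + 66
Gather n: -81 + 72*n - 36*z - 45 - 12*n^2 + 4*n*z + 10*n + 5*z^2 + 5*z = -12*n^2 + n*(4*z + 82) + 5*z^2 - 31*z - 126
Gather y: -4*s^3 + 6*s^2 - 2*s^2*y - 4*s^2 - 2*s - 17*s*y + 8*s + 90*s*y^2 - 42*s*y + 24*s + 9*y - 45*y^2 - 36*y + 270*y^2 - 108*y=-4*s^3 + 2*s^2 + 30*s + y^2*(90*s + 225) + y*(-2*s^2 - 59*s - 135)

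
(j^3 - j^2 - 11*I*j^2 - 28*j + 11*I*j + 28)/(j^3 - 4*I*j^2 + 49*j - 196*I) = (j - 1)/(j + 7*I)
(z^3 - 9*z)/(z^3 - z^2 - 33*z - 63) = z*(z - 3)/(z^2 - 4*z - 21)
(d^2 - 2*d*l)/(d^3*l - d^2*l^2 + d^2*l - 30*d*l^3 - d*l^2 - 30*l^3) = d*(-d + 2*l)/(l*(-d^3 + d^2*l - d^2 + 30*d*l^2 + d*l + 30*l^2))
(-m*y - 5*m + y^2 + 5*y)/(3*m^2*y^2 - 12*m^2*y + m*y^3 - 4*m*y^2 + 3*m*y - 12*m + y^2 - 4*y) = (-m*y - 5*m + y^2 + 5*y)/(3*m^2*y^2 - 12*m^2*y + m*y^3 - 4*m*y^2 + 3*m*y - 12*m + y^2 - 4*y)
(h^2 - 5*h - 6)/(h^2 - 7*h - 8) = (h - 6)/(h - 8)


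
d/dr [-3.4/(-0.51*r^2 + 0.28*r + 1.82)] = (0.952 - 3.468*r)/(-0.51*r^2 + 0.28*r + 1.82)^2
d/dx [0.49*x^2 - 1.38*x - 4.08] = 0.98*x - 1.38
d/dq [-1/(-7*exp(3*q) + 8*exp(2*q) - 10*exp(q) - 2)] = (-21*exp(2*q) + 16*exp(q) - 10)*exp(q)/(7*exp(3*q) - 8*exp(2*q) + 10*exp(q) + 2)^2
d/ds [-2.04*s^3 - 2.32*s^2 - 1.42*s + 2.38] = -6.12*s^2 - 4.64*s - 1.42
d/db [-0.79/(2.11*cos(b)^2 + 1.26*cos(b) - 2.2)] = -(3.3338*cos(b) + 0.9954)*sin(b)/(2.11*cos(b)^2 + 1.26*cos(b) - 2.2)^2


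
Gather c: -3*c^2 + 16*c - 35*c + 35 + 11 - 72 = -3*c^2 - 19*c - 26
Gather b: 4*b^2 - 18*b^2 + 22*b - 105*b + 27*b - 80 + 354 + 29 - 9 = -14*b^2 - 56*b + 294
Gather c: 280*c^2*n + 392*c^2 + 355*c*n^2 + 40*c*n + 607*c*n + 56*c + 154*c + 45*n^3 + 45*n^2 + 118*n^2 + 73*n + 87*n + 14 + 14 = c^2*(280*n + 392) + c*(355*n^2 + 647*n + 210) + 45*n^3 + 163*n^2 + 160*n + 28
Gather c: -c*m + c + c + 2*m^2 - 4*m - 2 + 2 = c*(2 - m) + 2*m^2 - 4*m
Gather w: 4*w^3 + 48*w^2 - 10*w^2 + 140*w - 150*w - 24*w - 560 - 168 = 4*w^3 + 38*w^2 - 34*w - 728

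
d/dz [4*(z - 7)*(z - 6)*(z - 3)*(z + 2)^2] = 20*z^4 - 192*z^3 + 252*z^2 + 1072*z - 720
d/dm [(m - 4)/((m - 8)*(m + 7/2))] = 4*(-m^2 + 8*m - 46)/(4*m^4 - 36*m^3 - 143*m^2 + 1008*m + 3136)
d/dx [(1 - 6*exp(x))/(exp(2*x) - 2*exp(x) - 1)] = 2*(3*exp(2*x) - exp(x) + 4)*exp(x)/(exp(4*x) - 4*exp(3*x) + 2*exp(2*x) + 4*exp(x) + 1)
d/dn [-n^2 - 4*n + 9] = -2*n - 4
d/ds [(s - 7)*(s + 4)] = 2*s - 3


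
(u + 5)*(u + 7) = u^2 + 12*u + 35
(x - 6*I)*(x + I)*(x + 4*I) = x^3 - I*x^2 + 26*x + 24*I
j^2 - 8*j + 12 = (j - 6)*(j - 2)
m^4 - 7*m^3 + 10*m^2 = m^2*(m - 5)*(m - 2)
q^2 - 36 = (q - 6)*(q + 6)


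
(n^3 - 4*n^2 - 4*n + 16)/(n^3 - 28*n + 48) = (n + 2)/(n + 6)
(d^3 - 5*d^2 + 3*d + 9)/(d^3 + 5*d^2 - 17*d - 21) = (d - 3)/(d + 7)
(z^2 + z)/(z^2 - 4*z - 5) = z/(z - 5)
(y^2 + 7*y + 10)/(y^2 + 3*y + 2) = (y + 5)/(y + 1)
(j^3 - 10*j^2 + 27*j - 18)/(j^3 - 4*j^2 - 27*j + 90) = (j - 1)/(j + 5)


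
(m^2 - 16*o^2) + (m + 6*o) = m^2 + m - 16*o^2 + 6*o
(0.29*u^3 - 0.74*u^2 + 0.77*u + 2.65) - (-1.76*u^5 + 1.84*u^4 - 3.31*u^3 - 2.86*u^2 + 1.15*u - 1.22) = 1.76*u^5 - 1.84*u^4 + 3.6*u^3 + 2.12*u^2 - 0.38*u + 3.87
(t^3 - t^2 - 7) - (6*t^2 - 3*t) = t^3 - 7*t^2 + 3*t - 7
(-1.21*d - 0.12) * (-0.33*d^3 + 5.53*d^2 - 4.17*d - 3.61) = 0.3993*d^4 - 6.6517*d^3 + 4.3821*d^2 + 4.8685*d + 0.4332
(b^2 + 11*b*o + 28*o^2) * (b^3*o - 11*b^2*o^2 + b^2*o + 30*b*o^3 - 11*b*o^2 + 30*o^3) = b^5*o + b^4*o - 63*b^3*o^3 + 22*b^2*o^4 - 63*b^2*o^3 + 840*b*o^5 + 22*b*o^4 + 840*o^5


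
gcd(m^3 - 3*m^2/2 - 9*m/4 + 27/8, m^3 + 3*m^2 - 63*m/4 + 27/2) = m^2 - 3*m + 9/4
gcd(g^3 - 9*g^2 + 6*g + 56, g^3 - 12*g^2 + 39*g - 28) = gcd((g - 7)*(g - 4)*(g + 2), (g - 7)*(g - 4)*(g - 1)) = g^2 - 11*g + 28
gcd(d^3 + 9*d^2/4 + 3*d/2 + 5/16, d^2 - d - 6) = 1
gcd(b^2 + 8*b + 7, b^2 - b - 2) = b + 1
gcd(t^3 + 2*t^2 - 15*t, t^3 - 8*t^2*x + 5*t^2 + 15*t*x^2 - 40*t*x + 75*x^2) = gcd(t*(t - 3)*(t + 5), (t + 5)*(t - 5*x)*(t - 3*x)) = t + 5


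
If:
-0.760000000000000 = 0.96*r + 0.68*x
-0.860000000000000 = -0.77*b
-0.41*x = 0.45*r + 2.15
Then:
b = 1.12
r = 13.13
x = -19.66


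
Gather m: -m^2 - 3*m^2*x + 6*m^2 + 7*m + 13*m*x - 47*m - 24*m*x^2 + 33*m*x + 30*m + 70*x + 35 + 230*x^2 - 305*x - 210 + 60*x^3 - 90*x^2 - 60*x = m^2*(5 - 3*x) + m*(-24*x^2 + 46*x - 10) + 60*x^3 + 140*x^2 - 295*x - 175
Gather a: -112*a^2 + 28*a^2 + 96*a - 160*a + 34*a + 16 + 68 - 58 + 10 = -84*a^2 - 30*a + 36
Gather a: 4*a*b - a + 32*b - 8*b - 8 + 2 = a*(4*b - 1) + 24*b - 6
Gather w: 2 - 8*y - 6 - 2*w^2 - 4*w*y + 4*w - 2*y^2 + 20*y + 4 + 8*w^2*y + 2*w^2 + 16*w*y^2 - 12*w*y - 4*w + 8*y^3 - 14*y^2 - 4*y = 8*w^2*y + w*(16*y^2 - 16*y) + 8*y^3 - 16*y^2 + 8*y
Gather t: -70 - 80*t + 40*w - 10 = -80*t + 40*w - 80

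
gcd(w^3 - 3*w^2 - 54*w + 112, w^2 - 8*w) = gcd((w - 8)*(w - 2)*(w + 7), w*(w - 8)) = w - 8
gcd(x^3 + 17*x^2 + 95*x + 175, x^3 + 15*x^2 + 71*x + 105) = x^2 + 12*x + 35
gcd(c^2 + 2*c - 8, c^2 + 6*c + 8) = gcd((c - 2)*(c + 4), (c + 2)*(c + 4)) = c + 4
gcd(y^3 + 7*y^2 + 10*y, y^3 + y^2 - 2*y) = y^2 + 2*y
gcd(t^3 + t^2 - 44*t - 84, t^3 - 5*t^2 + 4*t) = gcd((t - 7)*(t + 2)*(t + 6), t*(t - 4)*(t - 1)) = 1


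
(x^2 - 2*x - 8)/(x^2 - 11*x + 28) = (x + 2)/(x - 7)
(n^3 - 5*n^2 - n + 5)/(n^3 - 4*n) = (n^3 - 5*n^2 - n + 5)/(n*(n^2 - 4))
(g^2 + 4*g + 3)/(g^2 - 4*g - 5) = (g + 3)/(g - 5)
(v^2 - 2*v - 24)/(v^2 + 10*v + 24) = (v - 6)/(v + 6)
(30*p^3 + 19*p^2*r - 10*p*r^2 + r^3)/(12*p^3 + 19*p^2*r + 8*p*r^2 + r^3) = (30*p^2 - 11*p*r + r^2)/(12*p^2 + 7*p*r + r^2)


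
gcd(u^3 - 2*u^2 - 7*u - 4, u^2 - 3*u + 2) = 1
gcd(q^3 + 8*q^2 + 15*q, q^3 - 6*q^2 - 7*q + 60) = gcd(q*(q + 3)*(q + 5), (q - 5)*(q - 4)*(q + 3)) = q + 3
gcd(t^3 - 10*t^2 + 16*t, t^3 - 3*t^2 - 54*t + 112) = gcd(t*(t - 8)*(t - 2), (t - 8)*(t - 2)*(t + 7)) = t^2 - 10*t + 16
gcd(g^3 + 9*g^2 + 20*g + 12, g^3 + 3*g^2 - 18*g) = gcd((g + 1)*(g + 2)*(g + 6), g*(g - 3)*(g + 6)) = g + 6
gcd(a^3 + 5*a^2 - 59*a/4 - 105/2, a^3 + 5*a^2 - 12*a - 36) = a + 6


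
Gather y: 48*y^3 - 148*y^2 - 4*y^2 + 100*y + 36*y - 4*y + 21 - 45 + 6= 48*y^3 - 152*y^2 + 132*y - 18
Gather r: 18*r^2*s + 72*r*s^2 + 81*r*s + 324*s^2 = 18*r^2*s + r*(72*s^2 + 81*s) + 324*s^2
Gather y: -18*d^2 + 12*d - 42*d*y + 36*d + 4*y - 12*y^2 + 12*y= -18*d^2 + 48*d - 12*y^2 + y*(16 - 42*d)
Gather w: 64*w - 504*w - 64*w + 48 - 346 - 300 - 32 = -504*w - 630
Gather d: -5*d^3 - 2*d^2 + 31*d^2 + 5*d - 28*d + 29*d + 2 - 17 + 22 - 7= -5*d^3 + 29*d^2 + 6*d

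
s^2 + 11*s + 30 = (s + 5)*(s + 6)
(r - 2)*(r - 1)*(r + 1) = r^3 - 2*r^2 - r + 2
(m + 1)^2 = m^2 + 2*m + 1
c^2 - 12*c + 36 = (c - 6)^2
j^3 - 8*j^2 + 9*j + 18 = (j - 6)*(j - 3)*(j + 1)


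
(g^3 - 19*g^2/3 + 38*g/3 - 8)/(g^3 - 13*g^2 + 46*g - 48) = (g - 4/3)/(g - 8)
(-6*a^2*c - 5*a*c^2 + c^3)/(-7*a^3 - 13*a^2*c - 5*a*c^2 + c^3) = c*(6*a - c)/(7*a^2 + 6*a*c - c^2)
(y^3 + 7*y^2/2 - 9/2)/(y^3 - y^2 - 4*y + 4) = (2*y^2 + 9*y + 9)/(2*(y^2 - 4))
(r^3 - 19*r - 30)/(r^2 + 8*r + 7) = (r^3 - 19*r - 30)/(r^2 + 8*r + 7)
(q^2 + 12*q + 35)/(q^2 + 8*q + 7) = (q + 5)/(q + 1)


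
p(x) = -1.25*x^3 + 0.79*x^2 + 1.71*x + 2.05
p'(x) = -3.75*x^2 + 1.58*x + 1.71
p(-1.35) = 4.26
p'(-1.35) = -7.26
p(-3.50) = 59.34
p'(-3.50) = -49.76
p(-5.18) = 188.13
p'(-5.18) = -107.10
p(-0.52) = 1.55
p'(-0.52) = -0.13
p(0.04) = 2.12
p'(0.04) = 1.77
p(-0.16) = 1.80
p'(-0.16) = 1.36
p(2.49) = -8.09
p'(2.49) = -17.61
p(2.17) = -3.29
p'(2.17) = -12.52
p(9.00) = -829.82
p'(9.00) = -287.82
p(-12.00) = 2255.29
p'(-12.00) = -557.25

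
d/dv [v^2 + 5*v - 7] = 2*v + 5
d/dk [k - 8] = 1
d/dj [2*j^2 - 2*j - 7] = 4*j - 2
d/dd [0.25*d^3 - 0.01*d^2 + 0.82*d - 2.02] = 0.75*d^2 - 0.02*d + 0.82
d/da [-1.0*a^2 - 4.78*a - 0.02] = -2.0*a - 4.78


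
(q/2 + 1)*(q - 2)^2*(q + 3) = q^4/2 + q^3/2 - 5*q^2 - 2*q + 12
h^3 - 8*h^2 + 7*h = h*(h - 7)*(h - 1)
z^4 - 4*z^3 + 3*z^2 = z^2*(z - 3)*(z - 1)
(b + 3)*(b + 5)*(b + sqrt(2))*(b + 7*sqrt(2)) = b^4 + 8*b^3 + 8*sqrt(2)*b^3 + 29*b^2 + 64*sqrt(2)*b^2 + 112*b + 120*sqrt(2)*b + 210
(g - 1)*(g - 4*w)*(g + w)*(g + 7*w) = g^4 + 4*g^3*w - g^3 - 25*g^2*w^2 - 4*g^2*w - 28*g*w^3 + 25*g*w^2 + 28*w^3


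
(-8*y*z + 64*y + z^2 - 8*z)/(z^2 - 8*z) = (-8*y + z)/z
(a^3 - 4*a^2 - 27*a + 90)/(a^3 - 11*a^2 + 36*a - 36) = (a + 5)/(a - 2)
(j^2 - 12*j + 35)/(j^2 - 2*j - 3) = (-j^2 + 12*j - 35)/(-j^2 + 2*j + 3)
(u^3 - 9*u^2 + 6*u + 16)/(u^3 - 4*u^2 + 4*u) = (u^2 - 7*u - 8)/(u*(u - 2))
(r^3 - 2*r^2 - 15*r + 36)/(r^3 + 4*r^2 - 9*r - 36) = (r - 3)/(r + 3)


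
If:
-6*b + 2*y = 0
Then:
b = y/3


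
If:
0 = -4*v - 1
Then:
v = -1/4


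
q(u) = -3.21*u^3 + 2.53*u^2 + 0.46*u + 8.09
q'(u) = -9.63*u^2 + 5.06*u + 0.46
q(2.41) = -21.04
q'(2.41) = -43.28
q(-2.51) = 73.64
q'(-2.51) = -72.91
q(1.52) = 3.36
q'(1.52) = -14.10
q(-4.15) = 279.18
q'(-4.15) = -186.39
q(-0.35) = 8.38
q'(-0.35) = -2.49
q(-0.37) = 8.43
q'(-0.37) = -2.73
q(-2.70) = 88.47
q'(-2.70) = -83.40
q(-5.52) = 622.55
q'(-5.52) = -320.90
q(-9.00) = 2548.97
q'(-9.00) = -825.11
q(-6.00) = 789.77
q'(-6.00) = -376.58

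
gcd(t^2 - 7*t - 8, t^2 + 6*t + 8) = 1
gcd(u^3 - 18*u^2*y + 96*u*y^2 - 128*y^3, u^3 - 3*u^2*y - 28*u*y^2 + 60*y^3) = -u + 2*y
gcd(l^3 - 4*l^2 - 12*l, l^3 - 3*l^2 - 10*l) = l^2 + 2*l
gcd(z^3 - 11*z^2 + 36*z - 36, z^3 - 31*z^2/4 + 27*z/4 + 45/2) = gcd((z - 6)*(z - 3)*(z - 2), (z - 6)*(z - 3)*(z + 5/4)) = z^2 - 9*z + 18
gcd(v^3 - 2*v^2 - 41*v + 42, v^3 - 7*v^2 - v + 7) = v^2 - 8*v + 7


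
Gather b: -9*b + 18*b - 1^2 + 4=9*b + 3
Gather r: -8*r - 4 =-8*r - 4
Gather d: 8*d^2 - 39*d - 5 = 8*d^2 - 39*d - 5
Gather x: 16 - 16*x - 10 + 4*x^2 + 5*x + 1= 4*x^2 - 11*x + 7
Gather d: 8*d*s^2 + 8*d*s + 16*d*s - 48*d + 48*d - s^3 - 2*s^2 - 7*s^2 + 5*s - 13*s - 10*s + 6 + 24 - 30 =d*(8*s^2 + 24*s) - s^3 - 9*s^2 - 18*s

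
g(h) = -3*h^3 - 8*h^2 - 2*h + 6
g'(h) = -9*h^2 - 16*h - 2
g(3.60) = -244.85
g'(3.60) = -176.24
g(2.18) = -67.46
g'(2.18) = -79.65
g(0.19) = 5.31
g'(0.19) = -5.36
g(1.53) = -26.53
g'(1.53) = -47.55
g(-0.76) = 4.22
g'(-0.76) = 4.96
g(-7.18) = 718.38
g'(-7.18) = -351.09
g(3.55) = -236.14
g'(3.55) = -172.22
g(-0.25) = 6.05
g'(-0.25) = 1.44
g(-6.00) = 378.00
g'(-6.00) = -230.00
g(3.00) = -153.00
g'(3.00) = -131.00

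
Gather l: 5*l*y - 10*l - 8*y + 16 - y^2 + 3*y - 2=l*(5*y - 10) - y^2 - 5*y + 14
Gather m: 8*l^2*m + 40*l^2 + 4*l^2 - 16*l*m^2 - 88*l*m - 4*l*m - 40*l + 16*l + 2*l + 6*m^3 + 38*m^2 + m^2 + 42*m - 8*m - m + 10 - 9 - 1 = 44*l^2 - 22*l + 6*m^3 + m^2*(39 - 16*l) + m*(8*l^2 - 92*l + 33)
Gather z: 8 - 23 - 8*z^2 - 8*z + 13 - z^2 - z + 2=-9*z^2 - 9*z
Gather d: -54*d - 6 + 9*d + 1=-45*d - 5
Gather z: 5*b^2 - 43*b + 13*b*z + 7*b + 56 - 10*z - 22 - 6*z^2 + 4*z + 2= 5*b^2 - 36*b - 6*z^2 + z*(13*b - 6) + 36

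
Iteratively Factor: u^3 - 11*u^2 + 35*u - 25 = (u - 5)*(u^2 - 6*u + 5) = (u - 5)^2*(u - 1)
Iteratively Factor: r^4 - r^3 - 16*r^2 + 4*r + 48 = (r - 2)*(r^3 + r^2 - 14*r - 24) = (r - 2)*(r + 3)*(r^2 - 2*r - 8) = (r - 2)*(r + 2)*(r + 3)*(r - 4)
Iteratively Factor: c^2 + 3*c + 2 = (c + 1)*(c + 2)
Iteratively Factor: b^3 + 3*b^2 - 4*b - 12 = (b + 3)*(b^2 - 4) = (b + 2)*(b + 3)*(b - 2)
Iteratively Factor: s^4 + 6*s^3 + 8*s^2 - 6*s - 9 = (s + 3)*(s^3 + 3*s^2 - s - 3) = (s + 3)^2*(s^2 - 1) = (s - 1)*(s + 3)^2*(s + 1)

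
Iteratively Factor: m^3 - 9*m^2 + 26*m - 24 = (m - 3)*(m^2 - 6*m + 8) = (m - 4)*(m - 3)*(m - 2)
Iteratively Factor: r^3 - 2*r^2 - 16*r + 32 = (r - 4)*(r^2 + 2*r - 8) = (r - 4)*(r + 4)*(r - 2)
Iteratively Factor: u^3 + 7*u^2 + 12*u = (u + 4)*(u^2 + 3*u) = u*(u + 4)*(u + 3)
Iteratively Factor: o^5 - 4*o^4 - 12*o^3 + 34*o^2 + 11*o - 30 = (o - 1)*(o^4 - 3*o^3 - 15*o^2 + 19*o + 30) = (o - 5)*(o - 1)*(o^3 + 2*o^2 - 5*o - 6) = (o - 5)*(o - 1)*(o + 1)*(o^2 + o - 6) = (o - 5)*(o - 2)*(o - 1)*(o + 1)*(o + 3)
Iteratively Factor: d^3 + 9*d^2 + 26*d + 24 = (d + 2)*(d^2 + 7*d + 12) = (d + 2)*(d + 3)*(d + 4)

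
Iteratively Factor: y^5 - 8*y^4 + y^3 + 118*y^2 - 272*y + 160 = (y - 1)*(y^4 - 7*y^3 - 6*y^2 + 112*y - 160) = (y - 1)*(y + 4)*(y^3 - 11*y^2 + 38*y - 40) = (y - 2)*(y - 1)*(y + 4)*(y^2 - 9*y + 20) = (y - 5)*(y - 2)*(y - 1)*(y + 4)*(y - 4)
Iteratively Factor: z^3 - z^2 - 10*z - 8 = (z + 2)*(z^2 - 3*z - 4) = (z - 4)*(z + 2)*(z + 1)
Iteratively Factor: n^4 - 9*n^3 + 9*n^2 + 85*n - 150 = (n + 3)*(n^3 - 12*n^2 + 45*n - 50) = (n - 5)*(n + 3)*(n^2 - 7*n + 10) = (n - 5)*(n - 2)*(n + 3)*(n - 5)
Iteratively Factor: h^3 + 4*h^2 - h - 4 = (h - 1)*(h^2 + 5*h + 4) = (h - 1)*(h + 4)*(h + 1)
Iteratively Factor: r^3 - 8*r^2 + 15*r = (r - 3)*(r^2 - 5*r) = (r - 5)*(r - 3)*(r)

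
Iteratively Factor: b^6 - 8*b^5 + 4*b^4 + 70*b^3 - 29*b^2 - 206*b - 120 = (b + 1)*(b^5 - 9*b^4 + 13*b^3 + 57*b^2 - 86*b - 120) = (b + 1)*(b + 2)*(b^4 - 11*b^3 + 35*b^2 - 13*b - 60) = (b - 4)*(b + 1)*(b + 2)*(b^3 - 7*b^2 + 7*b + 15) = (b - 5)*(b - 4)*(b + 1)*(b + 2)*(b^2 - 2*b - 3) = (b - 5)*(b - 4)*(b + 1)^2*(b + 2)*(b - 3)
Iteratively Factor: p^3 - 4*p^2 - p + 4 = (p - 4)*(p^2 - 1) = (p - 4)*(p + 1)*(p - 1)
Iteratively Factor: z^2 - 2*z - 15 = (z - 5)*(z + 3)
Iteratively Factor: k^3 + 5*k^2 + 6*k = (k + 2)*(k^2 + 3*k) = k*(k + 2)*(k + 3)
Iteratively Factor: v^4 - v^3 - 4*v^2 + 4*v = (v - 1)*(v^3 - 4*v) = (v - 2)*(v - 1)*(v^2 + 2*v) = (v - 2)*(v - 1)*(v + 2)*(v)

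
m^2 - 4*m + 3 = (m - 3)*(m - 1)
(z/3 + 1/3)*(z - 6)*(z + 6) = z^3/3 + z^2/3 - 12*z - 12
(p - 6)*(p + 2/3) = p^2 - 16*p/3 - 4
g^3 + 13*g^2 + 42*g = g*(g + 6)*(g + 7)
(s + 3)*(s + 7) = s^2 + 10*s + 21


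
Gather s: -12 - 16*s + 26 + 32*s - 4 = 16*s + 10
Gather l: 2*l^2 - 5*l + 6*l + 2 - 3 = 2*l^2 + l - 1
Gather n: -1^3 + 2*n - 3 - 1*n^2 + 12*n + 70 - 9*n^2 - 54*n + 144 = -10*n^2 - 40*n + 210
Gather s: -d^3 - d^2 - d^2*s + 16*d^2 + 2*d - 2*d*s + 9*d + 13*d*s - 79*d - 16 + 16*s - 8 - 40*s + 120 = -d^3 + 15*d^2 - 68*d + s*(-d^2 + 11*d - 24) + 96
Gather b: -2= -2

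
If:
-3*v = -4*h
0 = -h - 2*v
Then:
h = 0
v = 0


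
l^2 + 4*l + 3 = (l + 1)*(l + 3)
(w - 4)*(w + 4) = w^2 - 16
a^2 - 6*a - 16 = (a - 8)*(a + 2)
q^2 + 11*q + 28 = (q + 4)*(q + 7)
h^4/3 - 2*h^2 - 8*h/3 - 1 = (h/3 + 1/3)*(h - 3)*(h + 1)^2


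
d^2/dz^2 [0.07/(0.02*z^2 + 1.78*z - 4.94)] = (-5.6e-5*z^2 - 0.004984*z + 0.07*(0.04*z + 1.78)*(0.08*z + 3.56) + 0.013832)/(0.02*z^2 + 1.78*z - 4.94)^3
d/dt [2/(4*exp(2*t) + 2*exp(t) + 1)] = (-16*exp(t) - 4)*exp(t)/(4*exp(2*t) + 2*exp(t) + 1)^2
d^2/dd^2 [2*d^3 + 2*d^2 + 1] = 12*d + 4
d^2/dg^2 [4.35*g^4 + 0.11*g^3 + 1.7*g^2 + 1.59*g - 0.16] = 52.2*g^2 + 0.66*g + 3.4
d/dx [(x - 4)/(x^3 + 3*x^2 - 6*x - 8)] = (x^3 + 3*x^2 - 6*x - 3*(x - 4)*(x^2 + 2*x - 2) - 8)/(x^3 + 3*x^2 - 6*x - 8)^2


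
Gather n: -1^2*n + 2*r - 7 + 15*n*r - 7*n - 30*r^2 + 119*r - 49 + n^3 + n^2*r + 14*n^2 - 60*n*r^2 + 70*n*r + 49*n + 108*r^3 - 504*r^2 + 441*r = n^3 + n^2*(r + 14) + n*(-60*r^2 + 85*r + 41) + 108*r^3 - 534*r^2 + 562*r - 56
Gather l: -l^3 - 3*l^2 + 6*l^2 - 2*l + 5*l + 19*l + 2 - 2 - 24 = -l^3 + 3*l^2 + 22*l - 24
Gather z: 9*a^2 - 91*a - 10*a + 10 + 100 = 9*a^2 - 101*a + 110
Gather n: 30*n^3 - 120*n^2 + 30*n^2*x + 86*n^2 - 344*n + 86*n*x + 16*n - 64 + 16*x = 30*n^3 + n^2*(30*x - 34) + n*(86*x - 328) + 16*x - 64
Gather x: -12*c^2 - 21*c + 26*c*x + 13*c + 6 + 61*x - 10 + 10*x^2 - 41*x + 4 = -12*c^2 - 8*c + 10*x^2 + x*(26*c + 20)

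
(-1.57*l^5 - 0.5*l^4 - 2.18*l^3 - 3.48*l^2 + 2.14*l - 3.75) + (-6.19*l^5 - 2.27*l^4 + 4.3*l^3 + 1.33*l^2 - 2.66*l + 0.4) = -7.76*l^5 - 2.77*l^4 + 2.12*l^3 - 2.15*l^2 - 0.52*l - 3.35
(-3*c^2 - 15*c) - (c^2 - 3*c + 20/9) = -4*c^2 - 12*c - 20/9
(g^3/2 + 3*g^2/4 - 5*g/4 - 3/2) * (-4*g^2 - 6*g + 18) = -2*g^5 - 6*g^4 + 19*g^3/2 + 27*g^2 - 27*g/2 - 27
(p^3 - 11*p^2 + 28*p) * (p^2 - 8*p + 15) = p^5 - 19*p^4 + 131*p^3 - 389*p^2 + 420*p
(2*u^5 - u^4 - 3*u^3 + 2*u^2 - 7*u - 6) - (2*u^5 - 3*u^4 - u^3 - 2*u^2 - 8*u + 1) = 2*u^4 - 2*u^3 + 4*u^2 + u - 7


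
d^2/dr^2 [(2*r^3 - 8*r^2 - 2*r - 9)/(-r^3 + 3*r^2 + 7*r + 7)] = 4*(r^6 - 18*r^5 + 60*r^4 - 8*r^3 - 330*r^2 + 168*r + 273)/(r^9 - 9*r^8 + 6*r^7 + 78*r^6 + 84*r^5 - 336*r^4 - 1078*r^3 - 1470*r^2 - 1029*r - 343)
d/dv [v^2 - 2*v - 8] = 2*v - 2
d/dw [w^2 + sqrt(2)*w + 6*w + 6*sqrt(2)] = 2*w + sqrt(2) + 6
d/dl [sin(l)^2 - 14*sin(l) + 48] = 2*(sin(l) - 7)*cos(l)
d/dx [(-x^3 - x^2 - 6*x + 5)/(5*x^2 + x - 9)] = (-5*x^4 - 2*x^3 + 56*x^2 - 32*x + 49)/(25*x^4 + 10*x^3 - 89*x^2 - 18*x + 81)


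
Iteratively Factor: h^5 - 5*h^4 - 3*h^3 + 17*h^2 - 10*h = (h + 2)*(h^4 - 7*h^3 + 11*h^2 - 5*h) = (h - 5)*(h + 2)*(h^3 - 2*h^2 + h) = h*(h - 5)*(h + 2)*(h^2 - 2*h + 1) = h*(h - 5)*(h - 1)*(h + 2)*(h - 1)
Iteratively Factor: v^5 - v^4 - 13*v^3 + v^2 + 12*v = (v - 1)*(v^4 - 13*v^2 - 12*v) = (v - 4)*(v - 1)*(v^3 + 4*v^2 + 3*v) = v*(v - 4)*(v - 1)*(v^2 + 4*v + 3) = v*(v - 4)*(v - 1)*(v + 3)*(v + 1)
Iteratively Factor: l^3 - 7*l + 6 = (l - 2)*(l^2 + 2*l - 3) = (l - 2)*(l - 1)*(l + 3)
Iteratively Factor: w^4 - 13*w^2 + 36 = (w + 2)*(w^3 - 2*w^2 - 9*w + 18) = (w - 3)*(w + 2)*(w^2 + w - 6) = (w - 3)*(w - 2)*(w + 2)*(w + 3)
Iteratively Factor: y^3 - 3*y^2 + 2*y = (y - 1)*(y^2 - 2*y) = (y - 2)*(y - 1)*(y)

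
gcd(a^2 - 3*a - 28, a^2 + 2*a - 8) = a + 4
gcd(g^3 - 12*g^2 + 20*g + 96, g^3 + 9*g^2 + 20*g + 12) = g + 2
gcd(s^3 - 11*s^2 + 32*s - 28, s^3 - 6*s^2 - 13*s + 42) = s^2 - 9*s + 14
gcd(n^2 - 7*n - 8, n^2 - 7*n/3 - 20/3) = 1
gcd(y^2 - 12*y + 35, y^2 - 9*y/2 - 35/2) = y - 7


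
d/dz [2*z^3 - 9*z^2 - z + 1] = 6*z^2 - 18*z - 1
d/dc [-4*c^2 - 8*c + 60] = -8*c - 8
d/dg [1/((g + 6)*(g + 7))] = (-2*g - 13)/(g^4 + 26*g^3 + 253*g^2 + 1092*g + 1764)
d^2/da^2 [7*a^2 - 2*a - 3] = 14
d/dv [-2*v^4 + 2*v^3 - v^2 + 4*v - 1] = -8*v^3 + 6*v^2 - 2*v + 4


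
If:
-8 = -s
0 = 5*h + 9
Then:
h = -9/5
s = 8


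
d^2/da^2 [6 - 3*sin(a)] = 3*sin(a)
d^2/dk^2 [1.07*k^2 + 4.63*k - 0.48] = 2.14000000000000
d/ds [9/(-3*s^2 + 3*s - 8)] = 27*(2*s - 1)/(3*s^2 - 3*s + 8)^2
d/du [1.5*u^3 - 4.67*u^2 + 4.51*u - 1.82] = 4.5*u^2 - 9.34*u + 4.51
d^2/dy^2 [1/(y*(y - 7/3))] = 6*(27*y^2 - 63*y + 49)/(y^3*(27*y^3 - 189*y^2 + 441*y - 343))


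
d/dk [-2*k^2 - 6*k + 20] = -4*k - 6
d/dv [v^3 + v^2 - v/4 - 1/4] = 3*v^2 + 2*v - 1/4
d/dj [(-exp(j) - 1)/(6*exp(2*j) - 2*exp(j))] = (3*exp(2*j) + 6*exp(j) - 1)*exp(-j)/(2*(9*exp(2*j) - 6*exp(j) + 1))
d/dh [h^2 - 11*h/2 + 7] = 2*h - 11/2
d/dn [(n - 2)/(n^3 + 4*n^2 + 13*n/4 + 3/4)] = 4*(-4*n^2 + 6*n + 29)/(8*n^5 + 60*n^4 + 150*n^3 + 145*n^2 + 60*n + 9)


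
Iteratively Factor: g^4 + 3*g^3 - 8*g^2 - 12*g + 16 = (g + 4)*(g^3 - g^2 - 4*g + 4) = (g - 2)*(g + 4)*(g^2 + g - 2) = (g - 2)*(g - 1)*(g + 4)*(g + 2)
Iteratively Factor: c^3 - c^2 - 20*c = (c - 5)*(c^2 + 4*c) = (c - 5)*(c + 4)*(c)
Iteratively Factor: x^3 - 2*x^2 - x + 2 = (x - 2)*(x^2 - 1) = (x - 2)*(x + 1)*(x - 1)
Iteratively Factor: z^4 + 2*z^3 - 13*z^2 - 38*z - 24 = (z + 1)*(z^3 + z^2 - 14*z - 24) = (z + 1)*(z + 2)*(z^2 - z - 12) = (z - 4)*(z + 1)*(z + 2)*(z + 3)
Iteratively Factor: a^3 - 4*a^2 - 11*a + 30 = (a - 5)*(a^2 + a - 6) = (a - 5)*(a + 3)*(a - 2)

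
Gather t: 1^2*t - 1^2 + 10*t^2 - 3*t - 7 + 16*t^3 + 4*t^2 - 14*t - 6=16*t^3 + 14*t^2 - 16*t - 14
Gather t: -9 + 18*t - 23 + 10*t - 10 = 28*t - 42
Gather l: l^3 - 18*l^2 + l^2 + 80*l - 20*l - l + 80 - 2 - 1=l^3 - 17*l^2 + 59*l + 77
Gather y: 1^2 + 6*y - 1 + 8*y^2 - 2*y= 8*y^2 + 4*y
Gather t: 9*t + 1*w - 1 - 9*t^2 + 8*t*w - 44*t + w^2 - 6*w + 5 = -9*t^2 + t*(8*w - 35) + w^2 - 5*w + 4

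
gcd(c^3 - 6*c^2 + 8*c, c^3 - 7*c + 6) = c - 2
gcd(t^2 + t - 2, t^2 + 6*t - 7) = t - 1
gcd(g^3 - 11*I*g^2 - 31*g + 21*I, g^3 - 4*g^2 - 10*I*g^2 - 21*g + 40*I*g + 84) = g^2 - 10*I*g - 21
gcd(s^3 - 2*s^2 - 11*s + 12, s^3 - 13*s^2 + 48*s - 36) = s - 1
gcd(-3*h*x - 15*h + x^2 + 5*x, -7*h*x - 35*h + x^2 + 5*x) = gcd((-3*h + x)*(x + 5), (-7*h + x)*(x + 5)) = x + 5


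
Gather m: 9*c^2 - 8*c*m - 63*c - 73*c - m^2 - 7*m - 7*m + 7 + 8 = 9*c^2 - 136*c - m^2 + m*(-8*c - 14) + 15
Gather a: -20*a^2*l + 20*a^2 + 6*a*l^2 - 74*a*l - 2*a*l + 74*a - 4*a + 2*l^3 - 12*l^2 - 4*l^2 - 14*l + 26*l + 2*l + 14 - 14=a^2*(20 - 20*l) + a*(6*l^2 - 76*l + 70) + 2*l^3 - 16*l^2 + 14*l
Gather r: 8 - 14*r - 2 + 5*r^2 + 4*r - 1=5*r^2 - 10*r + 5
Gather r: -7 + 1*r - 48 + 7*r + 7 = 8*r - 48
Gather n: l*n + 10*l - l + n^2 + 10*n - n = 9*l + n^2 + n*(l + 9)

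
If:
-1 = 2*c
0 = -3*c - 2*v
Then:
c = -1/2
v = 3/4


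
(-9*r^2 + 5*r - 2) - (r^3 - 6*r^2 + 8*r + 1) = -r^3 - 3*r^2 - 3*r - 3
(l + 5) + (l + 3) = 2*l + 8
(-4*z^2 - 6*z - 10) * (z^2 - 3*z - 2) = -4*z^4 + 6*z^3 + 16*z^2 + 42*z + 20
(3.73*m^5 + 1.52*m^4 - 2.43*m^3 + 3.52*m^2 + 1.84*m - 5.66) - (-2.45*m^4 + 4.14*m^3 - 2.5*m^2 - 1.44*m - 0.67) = 3.73*m^5 + 3.97*m^4 - 6.57*m^3 + 6.02*m^2 + 3.28*m - 4.99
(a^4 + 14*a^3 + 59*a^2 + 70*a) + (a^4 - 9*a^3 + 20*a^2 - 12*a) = 2*a^4 + 5*a^3 + 79*a^2 + 58*a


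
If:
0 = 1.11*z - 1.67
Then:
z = 1.50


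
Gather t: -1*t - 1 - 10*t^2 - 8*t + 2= -10*t^2 - 9*t + 1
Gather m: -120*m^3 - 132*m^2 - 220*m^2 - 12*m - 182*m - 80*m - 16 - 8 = -120*m^3 - 352*m^2 - 274*m - 24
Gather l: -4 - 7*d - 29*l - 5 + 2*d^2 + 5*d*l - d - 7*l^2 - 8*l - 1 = 2*d^2 - 8*d - 7*l^2 + l*(5*d - 37) - 10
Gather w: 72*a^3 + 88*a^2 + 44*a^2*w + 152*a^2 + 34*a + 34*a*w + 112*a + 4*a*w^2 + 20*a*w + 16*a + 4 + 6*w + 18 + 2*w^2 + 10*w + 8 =72*a^3 + 240*a^2 + 162*a + w^2*(4*a + 2) + w*(44*a^2 + 54*a + 16) + 30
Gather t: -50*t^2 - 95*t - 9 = -50*t^2 - 95*t - 9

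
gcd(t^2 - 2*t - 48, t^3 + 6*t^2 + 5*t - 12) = 1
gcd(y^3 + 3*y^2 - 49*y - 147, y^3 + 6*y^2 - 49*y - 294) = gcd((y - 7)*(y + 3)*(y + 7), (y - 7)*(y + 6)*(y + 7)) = y^2 - 49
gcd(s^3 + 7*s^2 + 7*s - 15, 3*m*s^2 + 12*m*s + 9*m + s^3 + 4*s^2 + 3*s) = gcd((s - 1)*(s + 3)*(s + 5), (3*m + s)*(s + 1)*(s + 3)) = s + 3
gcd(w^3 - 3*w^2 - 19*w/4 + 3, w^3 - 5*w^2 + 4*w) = w - 4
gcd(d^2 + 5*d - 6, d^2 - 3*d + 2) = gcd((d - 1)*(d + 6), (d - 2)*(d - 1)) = d - 1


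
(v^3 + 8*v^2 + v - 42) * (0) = 0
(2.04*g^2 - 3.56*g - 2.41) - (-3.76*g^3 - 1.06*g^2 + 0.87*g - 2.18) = 3.76*g^3 + 3.1*g^2 - 4.43*g - 0.23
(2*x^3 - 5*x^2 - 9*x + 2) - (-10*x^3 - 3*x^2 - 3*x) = 12*x^3 - 2*x^2 - 6*x + 2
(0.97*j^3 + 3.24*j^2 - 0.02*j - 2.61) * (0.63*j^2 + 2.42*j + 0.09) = 0.6111*j^5 + 4.3886*j^4 + 7.9155*j^3 - 1.4011*j^2 - 6.318*j - 0.2349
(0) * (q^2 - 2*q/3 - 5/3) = 0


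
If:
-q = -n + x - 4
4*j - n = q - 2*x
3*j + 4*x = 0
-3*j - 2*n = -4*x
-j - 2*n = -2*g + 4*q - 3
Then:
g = 179/62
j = 16/31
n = -48/31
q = 88/31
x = -12/31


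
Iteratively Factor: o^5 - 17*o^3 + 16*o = (o + 1)*(o^4 - o^3 - 16*o^2 + 16*o) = (o + 1)*(o + 4)*(o^3 - 5*o^2 + 4*o) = (o - 4)*(o + 1)*(o + 4)*(o^2 - o) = (o - 4)*(o - 1)*(o + 1)*(o + 4)*(o)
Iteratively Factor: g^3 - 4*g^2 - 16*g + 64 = (g + 4)*(g^2 - 8*g + 16) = (g - 4)*(g + 4)*(g - 4)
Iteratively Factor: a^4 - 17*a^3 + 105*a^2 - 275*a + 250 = (a - 5)*(a^3 - 12*a^2 + 45*a - 50) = (a - 5)^2*(a^2 - 7*a + 10) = (a - 5)^2*(a - 2)*(a - 5)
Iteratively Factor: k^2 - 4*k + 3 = (k - 3)*(k - 1)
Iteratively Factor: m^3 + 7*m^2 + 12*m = (m + 4)*(m^2 + 3*m) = m*(m + 4)*(m + 3)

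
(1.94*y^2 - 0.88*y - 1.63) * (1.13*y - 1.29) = 2.1922*y^3 - 3.497*y^2 - 0.7067*y + 2.1027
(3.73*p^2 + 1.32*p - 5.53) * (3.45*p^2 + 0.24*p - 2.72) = 12.8685*p^4 + 5.4492*p^3 - 28.9073*p^2 - 4.9176*p + 15.0416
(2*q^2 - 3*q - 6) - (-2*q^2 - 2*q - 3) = 4*q^2 - q - 3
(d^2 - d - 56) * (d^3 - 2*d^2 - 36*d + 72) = d^5 - 3*d^4 - 90*d^3 + 220*d^2 + 1944*d - 4032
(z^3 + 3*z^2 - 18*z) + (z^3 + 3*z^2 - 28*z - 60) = 2*z^3 + 6*z^2 - 46*z - 60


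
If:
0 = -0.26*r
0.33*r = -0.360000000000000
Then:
No Solution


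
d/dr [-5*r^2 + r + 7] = 1 - 10*r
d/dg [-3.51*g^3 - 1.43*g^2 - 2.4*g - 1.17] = -10.53*g^2 - 2.86*g - 2.4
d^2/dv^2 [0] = 0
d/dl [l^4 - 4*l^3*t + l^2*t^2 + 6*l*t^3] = 4*l^3 - 12*l^2*t + 2*l*t^2 + 6*t^3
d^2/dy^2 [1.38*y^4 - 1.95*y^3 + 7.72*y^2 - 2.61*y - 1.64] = 16.56*y^2 - 11.7*y + 15.44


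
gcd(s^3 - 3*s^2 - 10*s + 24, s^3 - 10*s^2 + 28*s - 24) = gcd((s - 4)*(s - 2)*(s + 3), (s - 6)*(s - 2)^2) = s - 2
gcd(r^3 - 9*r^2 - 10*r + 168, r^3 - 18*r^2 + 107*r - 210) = r^2 - 13*r + 42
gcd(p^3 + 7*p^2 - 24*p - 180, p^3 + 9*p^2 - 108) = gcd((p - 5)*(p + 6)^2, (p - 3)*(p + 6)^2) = p^2 + 12*p + 36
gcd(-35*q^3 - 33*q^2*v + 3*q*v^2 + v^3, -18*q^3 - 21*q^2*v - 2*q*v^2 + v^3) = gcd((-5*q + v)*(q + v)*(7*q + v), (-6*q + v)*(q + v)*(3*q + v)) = q + v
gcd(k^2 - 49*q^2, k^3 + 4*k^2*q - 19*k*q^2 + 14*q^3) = k + 7*q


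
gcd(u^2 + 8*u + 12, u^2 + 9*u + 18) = u + 6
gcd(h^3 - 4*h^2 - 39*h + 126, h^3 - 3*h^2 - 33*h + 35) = h - 7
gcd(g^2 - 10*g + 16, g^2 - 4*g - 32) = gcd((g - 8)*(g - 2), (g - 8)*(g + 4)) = g - 8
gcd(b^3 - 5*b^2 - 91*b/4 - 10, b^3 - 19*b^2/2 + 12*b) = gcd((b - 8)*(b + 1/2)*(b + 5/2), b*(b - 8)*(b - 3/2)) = b - 8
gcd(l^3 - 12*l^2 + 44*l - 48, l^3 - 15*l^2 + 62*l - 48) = l - 6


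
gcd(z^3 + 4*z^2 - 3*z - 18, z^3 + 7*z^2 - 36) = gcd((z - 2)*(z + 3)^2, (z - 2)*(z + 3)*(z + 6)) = z^2 + z - 6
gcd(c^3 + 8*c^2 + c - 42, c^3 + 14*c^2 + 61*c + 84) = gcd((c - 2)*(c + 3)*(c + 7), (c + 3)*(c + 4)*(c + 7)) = c^2 + 10*c + 21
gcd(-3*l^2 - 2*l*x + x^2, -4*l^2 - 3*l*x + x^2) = l + x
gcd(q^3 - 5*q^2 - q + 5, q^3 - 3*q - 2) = q + 1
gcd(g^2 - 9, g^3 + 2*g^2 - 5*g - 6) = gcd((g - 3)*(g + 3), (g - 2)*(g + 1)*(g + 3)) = g + 3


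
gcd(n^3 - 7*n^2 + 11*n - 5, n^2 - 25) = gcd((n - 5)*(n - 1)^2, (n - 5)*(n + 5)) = n - 5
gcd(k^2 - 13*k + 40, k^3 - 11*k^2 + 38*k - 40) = k - 5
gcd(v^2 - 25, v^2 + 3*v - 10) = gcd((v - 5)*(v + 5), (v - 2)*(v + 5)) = v + 5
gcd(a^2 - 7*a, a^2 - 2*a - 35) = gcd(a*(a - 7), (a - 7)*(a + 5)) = a - 7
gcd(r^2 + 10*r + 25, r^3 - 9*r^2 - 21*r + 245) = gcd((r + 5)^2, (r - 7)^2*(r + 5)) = r + 5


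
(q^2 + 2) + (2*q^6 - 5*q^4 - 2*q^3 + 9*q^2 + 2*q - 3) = 2*q^6 - 5*q^4 - 2*q^3 + 10*q^2 + 2*q - 1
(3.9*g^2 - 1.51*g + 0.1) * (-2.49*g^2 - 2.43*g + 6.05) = -9.711*g^4 - 5.7171*g^3 + 27.0153*g^2 - 9.3785*g + 0.605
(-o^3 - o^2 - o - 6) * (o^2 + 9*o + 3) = -o^5 - 10*o^4 - 13*o^3 - 18*o^2 - 57*o - 18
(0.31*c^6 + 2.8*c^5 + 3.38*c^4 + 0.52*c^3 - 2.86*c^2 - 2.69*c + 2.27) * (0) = 0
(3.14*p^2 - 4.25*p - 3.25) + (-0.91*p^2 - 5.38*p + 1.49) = 2.23*p^2 - 9.63*p - 1.76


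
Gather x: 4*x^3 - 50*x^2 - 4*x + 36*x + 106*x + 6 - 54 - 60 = 4*x^3 - 50*x^2 + 138*x - 108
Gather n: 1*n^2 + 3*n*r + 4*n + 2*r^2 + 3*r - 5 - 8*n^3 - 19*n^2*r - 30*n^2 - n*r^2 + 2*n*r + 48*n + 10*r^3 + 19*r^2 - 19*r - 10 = -8*n^3 + n^2*(-19*r - 29) + n*(-r^2 + 5*r + 52) + 10*r^3 + 21*r^2 - 16*r - 15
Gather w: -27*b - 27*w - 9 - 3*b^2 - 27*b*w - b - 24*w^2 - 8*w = -3*b^2 - 28*b - 24*w^2 + w*(-27*b - 35) - 9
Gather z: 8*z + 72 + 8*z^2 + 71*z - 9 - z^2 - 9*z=7*z^2 + 70*z + 63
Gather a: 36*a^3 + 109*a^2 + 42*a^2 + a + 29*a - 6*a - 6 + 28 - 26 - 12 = 36*a^3 + 151*a^2 + 24*a - 16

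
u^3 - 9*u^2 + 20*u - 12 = (u - 6)*(u - 2)*(u - 1)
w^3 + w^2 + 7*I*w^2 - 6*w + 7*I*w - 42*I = (w - 2)*(w + 3)*(w + 7*I)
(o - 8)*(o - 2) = o^2 - 10*o + 16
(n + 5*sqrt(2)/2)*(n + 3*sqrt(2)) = n^2 + 11*sqrt(2)*n/2 + 15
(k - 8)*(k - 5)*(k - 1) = k^3 - 14*k^2 + 53*k - 40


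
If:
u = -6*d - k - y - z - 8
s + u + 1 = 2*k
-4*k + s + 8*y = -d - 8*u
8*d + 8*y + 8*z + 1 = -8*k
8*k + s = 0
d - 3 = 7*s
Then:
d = -83/54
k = 35/432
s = -35/54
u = -41/216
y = 145/288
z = 715/864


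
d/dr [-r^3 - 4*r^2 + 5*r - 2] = -3*r^2 - 8*r + 5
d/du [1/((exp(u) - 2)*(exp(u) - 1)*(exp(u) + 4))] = -((exp(u) - 2)*(exp(u) - 1) + (exp(u) - 2)*(exp(u) + 4) + (exp(u) - 1)*(exp(u) + 4))/(4*(exp(u) - 2)^2*(exp(u) + 4)^2*sinh(u/2)^2)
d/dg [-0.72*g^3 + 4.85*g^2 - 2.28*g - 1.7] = -2.16*g^2 + 9.7*g - 2.28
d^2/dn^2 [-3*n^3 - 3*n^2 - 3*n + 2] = -18*n - 6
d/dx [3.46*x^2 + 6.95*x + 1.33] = 6.92*x + 6.95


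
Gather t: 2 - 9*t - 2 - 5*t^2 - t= -5*t^2 - 10*t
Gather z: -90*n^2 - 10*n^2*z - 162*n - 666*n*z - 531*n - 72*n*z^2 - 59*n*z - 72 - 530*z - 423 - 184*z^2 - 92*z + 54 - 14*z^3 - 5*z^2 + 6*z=-90*n^2 - 693*n - 14*z^3 + z^2*(-72*n - 189) + z*(-10*n^2 - 725*n - 616) - 441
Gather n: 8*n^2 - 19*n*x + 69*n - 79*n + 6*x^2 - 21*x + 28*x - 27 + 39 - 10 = 8*n^2 + n*(-19*x - 10) + 6*x^2 + 7*x + 2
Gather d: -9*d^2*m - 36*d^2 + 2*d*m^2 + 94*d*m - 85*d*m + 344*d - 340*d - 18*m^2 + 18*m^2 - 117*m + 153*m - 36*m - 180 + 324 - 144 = d^2*(-9*m - 36) + d*(2*m^2 + 9*m + 4)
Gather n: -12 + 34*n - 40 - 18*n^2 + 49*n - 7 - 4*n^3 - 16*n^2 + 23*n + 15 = -4*n^3 - 34*n^2 + 106*n - 44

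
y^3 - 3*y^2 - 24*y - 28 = (y - 7)*(y + 2)^2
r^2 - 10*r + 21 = (r - 7)*(r - 3)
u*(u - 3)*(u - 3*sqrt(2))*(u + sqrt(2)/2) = u^4 - 5*sqrt(2)*u^3/2 - 3*u^3 - 3*u^2 + 15*sqrt(2)*u^2/2 + 9*u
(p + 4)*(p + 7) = p^2 + 11*p + 28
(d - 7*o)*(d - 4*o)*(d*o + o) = d^3*o - 11*d^2*o^2 + d^2*o + 28*d*o^3 - 11*d*o^2 + 28*o^3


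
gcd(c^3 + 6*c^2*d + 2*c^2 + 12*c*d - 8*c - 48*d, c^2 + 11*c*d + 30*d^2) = c + 6*d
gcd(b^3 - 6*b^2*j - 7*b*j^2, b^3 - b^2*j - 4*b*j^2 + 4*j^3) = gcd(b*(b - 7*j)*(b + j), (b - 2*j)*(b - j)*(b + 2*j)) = 1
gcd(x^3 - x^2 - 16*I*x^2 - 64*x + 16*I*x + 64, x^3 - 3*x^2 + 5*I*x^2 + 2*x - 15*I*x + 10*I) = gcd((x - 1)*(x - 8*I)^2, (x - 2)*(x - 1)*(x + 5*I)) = x - 1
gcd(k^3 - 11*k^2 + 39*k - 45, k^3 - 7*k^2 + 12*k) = k - 3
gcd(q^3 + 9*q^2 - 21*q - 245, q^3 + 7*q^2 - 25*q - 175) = q^2 + 2*q - 35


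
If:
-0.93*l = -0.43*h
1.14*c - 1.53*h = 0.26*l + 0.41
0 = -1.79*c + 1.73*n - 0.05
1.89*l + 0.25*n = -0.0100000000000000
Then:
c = 0.23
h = -0.09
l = -0.04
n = 0.27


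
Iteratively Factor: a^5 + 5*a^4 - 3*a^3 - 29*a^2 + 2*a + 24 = (a + 4)*(a^4 + a^3 - 7*a^2 - a + 6) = (a + 3)*(a + 4)*(a^3 - 2*a^2 - a + 2) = (a + 1)*(a + 3)*(a + 4)*(a^2 - 3*a + 2) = (a - 2)*(a + 1)*(a + 3)*(a + 4)*(a - 1)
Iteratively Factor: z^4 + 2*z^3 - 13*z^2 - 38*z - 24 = (z + 3)*(z^3 - z^2 - 10*z - 8) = (z + 2)*(z + 3)*(z^2 - 3*z - 4) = (z - 4)*(z + 2)*(z + 3)*(z + 1)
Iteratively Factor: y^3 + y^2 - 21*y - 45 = (y + 3)*(y^2 - 2*y - 15) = (y - 5)*(y + 3)*(y + 3)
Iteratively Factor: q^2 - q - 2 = (q - 2)*(q + 1)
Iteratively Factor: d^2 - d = (d)*(d - 1)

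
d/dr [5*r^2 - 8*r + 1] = 10*r - 8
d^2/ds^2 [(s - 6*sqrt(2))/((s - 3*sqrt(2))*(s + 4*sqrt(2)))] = 2*(s^3 - 18*sqrt(2)*s^2 + 36*s - 132*sqrt(2))/(s^6 + 3*sqrt(2)*s^5 - 66*s^4 - 142*sqrt(2)*s^3 + 1584*s^2 + 1728*sqrt(2)*s - 13824)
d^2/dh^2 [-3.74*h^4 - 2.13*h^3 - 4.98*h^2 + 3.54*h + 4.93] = -44.88*h^2 - 12.78*h - 9.96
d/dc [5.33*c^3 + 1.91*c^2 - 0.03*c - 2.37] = 15.99*c^2 + 3.82*c - 0.03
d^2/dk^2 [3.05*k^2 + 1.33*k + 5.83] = 6.10000000000000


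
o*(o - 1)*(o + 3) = o^3 + 2*o^2 - 3*o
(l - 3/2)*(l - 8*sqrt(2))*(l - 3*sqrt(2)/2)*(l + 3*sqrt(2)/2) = l^4 - 8*sqrt(2)*l^3 - 3*l^3/2 - 9*l^2/2 + 12*sqrt(2)*l^2 + 27*l/4 + 36*sqrt(2)*l - 54*sqrt(2)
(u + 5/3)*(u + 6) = u^2 + 23*u/3 + 10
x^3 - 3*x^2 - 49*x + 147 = (x - 7)*(x - 3)*(x + 7)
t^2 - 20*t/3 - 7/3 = (t - 7)*(t + 1/3)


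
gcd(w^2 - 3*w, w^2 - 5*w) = w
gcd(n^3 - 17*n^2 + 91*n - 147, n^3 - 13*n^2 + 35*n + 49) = n^2 - 14*n + 49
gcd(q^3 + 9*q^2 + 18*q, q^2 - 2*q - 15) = q + 3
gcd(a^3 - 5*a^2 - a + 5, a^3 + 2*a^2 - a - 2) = a^2 - 1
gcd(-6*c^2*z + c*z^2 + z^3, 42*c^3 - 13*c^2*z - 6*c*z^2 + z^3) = -6*c^2 + c*z + z^2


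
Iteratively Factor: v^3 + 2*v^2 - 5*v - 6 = (v + 1)*(v^2 + v - 6) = (v + 1)*(v + 3)*(v - 2)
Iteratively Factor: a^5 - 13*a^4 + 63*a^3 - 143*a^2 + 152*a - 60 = (a - 5)*(a^4 - 8*a^3 + 23*a^2 - 28*a + 12) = (a - 5)*(a - 2)*(a^3 - 6*a^2 + 11*a - 6) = (a - 5)*(a - 3)*(a - 2)*(a^2 - 3*a + 2) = (a - 5)*(a - 3)*(a - 2)^2*(a - 1)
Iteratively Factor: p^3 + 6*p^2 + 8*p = (p + 4)*(p^2 + 2*p) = (p + 2)*(p + 4)*(p)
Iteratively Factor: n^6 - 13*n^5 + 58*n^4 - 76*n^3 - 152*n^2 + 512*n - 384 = (n - 4)*(n^5 - 9*n^4 + 22*n^3 + 12*n^2 - 104*n + 96) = (n - 4)*(n - 2)*(n^4 - 7*n^3 + 8*n^2 + 28*n - 48) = (n - 4)*(n - 3)*(n - 2)*(n^3 - 4*n^2 - 4*n + 16) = (n - 4)*(n - 3)*(n - 2)*(n + 2)*(n^2 - 6*n + 8) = (n - 4)^2*(n - 3)*(n - 2)*(n + 2)*(n - 2)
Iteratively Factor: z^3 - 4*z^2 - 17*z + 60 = (z - 3)*(z^2 - z - 20) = (z - 5)*(z - 3)*(z + 4)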